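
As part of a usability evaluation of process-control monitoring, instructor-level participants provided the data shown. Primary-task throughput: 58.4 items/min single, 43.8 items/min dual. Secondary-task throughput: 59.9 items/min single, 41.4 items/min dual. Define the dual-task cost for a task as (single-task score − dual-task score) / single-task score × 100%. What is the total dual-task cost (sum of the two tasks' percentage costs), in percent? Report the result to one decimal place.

Primary cost = (58.4 − 43.8) / 58.4 × 100% = 25.0000%.
Secondary cost = (59.9 − 41.4) / 59.9 × 100% = 30.8848%.
Total = 25.0000% + 30.8848% = 55.8848% ≈ 55.9%.

55.9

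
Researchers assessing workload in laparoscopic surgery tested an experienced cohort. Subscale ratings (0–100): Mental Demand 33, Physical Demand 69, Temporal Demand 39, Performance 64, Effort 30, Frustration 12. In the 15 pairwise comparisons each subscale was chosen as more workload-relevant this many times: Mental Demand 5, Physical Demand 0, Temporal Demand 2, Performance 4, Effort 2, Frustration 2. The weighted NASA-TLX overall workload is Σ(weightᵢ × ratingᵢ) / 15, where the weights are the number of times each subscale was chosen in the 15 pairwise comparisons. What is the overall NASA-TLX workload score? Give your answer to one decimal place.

The tallies are the weights (they sum to 15).
Weighted sum = 5·33 + 0·69 + 2·39 + 4·64 + 2·30 + 2·12
            = 165 + 0 + 78 + 256 + 60 + 24 = 583.
Overall workload = 583 / 15 = 38.8667 ≈ 38.9.

38.9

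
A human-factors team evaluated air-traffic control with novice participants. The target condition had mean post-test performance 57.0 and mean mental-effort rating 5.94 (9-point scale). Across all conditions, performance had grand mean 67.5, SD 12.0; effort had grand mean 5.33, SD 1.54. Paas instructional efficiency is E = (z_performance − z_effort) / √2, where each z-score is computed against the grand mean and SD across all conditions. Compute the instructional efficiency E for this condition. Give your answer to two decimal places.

z_performance = (57.0 − 67.5) / 12.0 = -10.5000 / 12.0 = -0.8750.
z_effort = (5.94 − 5.33) / 1.54 = 0.6100 / 1.54 = 0.3961.
z_P − z_E = -0.8750 − 0.3961 = -1.2711.
E = -1.2711 / √2 = -1.2711 / 1.41421 = -0.8988 ≈ -0.90.

-0.90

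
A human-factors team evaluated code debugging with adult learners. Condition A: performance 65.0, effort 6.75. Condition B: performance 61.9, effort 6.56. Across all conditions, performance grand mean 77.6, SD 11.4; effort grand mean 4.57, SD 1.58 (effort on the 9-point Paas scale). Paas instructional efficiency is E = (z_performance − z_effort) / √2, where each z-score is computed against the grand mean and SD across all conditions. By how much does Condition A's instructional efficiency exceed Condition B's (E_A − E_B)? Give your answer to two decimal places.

Condition A: z_P = (65.0 − 77.6)/11.4 = -1.1053; z_E = (6.75 − 4.57)/1.58 = 1.3797; E_A = (-1.1053 − 1.3797)/√2 = -1.7572.
Condition B: z_P = (61.9 − 77.6)/11.4 = -1.3772; z_E = (6.56 − 4.57)/1.58 = 1.2595; E_B = (-1.3772 − 1.2595)/√2 = -1.8644.
E_A − E_B = -1.7572 − (-1.8644) = 0.1072 ≈ 0.11.

0.11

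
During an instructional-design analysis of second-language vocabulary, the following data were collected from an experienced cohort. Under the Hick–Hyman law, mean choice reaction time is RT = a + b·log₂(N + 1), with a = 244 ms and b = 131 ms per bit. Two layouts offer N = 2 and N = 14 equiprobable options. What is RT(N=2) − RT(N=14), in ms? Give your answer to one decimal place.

RT(2) = 244 + 131·log₂(3) = 244 + 131·1.5850 = 451.6350 ms.
RT(14) = 244 + 131·log₂(15) = 244 + 131·3.9069 = 755.8039 ms.
Difference = 451.6350 − 755.8039 = -304.1689 ≈ -304.2 ms.

-304.2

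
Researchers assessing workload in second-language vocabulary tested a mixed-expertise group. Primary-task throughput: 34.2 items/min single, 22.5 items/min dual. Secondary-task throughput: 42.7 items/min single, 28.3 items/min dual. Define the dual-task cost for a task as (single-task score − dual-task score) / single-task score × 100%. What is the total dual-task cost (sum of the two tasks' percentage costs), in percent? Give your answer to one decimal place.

Primary cost = (34.2 − 22.5) / 34.2 × 100% = 34.2105%.
Secondary cost = (42.7 − 28.3) / 42.7 × 100% = 33.7237%.
Total = 34.2105% + 33.7237% = 67.9342% ≈ 67.9%.

67.9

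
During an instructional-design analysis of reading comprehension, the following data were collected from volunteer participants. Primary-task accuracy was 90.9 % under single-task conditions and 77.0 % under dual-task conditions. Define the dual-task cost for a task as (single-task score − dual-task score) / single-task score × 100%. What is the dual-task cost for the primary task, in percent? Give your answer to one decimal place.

Cost = (90.9 − 77.0) / 90.9 × 100%
     = 13.9000 / 90.9 × 100% = 15.2915%.
≈ 15.3%.

15.3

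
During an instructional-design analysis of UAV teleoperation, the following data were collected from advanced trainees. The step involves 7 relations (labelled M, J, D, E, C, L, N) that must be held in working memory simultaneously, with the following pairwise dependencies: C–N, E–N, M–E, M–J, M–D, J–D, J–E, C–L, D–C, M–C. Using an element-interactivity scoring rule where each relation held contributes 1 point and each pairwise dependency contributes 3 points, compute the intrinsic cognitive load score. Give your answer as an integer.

37

Count of relations held simultaneously: 7.
Count of pairwise dependencies listed: 10.
Element contribution: 7 × 1 = 7.
Interaction contribution: 10 × 3 = 30.
Intrinsic load = 7 + 30 = 37.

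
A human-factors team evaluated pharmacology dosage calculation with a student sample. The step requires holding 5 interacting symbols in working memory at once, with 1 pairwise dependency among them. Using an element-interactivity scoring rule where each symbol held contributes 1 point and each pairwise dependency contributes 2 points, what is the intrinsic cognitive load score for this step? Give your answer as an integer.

Element contribution: 5 × 1 = 5.
Interaction contribution: 1 × 2 = 2.
Intrinsic load = 5 + 2 = 7.

7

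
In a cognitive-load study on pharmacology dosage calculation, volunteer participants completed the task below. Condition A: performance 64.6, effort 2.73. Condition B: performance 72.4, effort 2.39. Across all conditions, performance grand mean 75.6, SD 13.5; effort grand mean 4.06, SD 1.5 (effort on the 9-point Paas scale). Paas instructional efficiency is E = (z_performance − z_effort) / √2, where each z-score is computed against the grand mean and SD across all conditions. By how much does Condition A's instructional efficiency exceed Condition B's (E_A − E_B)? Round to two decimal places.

-0.57

Condition A: z_P = (64.6 − 75.6)/13.5 = -0.8148; z_E = (2.73 − 4.06)/1.5 = -0.8867; E_A = (-0.8148 − (-0.8867))/√2 = 0.0508.
Condition B: z_P = (72.4 − 75.6)/13.5 = -0.2370; z_E = (2.39 − 4.06)/1.5 = -1.1133; E_B = (-0.2370 − (-1.1133))/√2 = 0.6196.
E_A − E_B = 0.0508 − 0.6196 = -0.5688 ≈ -0.57.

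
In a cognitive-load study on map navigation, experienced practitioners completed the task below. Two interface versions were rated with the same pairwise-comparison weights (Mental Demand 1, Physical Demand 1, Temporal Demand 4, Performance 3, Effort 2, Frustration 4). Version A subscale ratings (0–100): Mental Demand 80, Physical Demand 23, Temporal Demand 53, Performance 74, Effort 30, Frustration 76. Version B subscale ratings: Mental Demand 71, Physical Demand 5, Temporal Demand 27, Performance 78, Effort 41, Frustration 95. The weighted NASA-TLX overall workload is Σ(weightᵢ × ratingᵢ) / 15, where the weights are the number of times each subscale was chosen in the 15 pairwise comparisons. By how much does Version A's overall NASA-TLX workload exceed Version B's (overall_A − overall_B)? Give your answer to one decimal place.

1.4

Version A weighted sum = 1·80 + 1·23 + 4·53 + 3·74 + 2·30 + 4·76 = 80 + 23 + 212 + 222 + 60 + 304 = 901; overall_A = 901/15 = 60.0667.
Version B weighted sum = 1·71 + 1·5 + 4·27 + 3·78 + 2·41 + 4·95 = 71 + 5 + 108 + 234 + 82 + 380 = 880; overall_B = 880/15 = 58.6667.
Difference = 60.0667 − 58.6667 = 1.4000 ≈ 1.4.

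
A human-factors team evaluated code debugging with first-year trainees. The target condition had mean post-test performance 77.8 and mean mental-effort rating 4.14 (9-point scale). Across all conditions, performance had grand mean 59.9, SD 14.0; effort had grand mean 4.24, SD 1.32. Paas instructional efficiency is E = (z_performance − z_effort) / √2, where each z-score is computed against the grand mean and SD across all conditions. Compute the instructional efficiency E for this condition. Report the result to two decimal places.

0.96

z_performance = (77.8 − 59.9) / 14.0 = 17.9000 / 14.0 = 1.2786.
z_effort = (4.14 − 4.24) / 1.32 = -0.1000 / 1.32 = -0.0758.
z_P − z_E = 1.2786 − (-0.0758) = 1.3544.
E = 1.3544 / √2 = 1.3544 / 1.41421 = 0.9577 ≈ 0.96.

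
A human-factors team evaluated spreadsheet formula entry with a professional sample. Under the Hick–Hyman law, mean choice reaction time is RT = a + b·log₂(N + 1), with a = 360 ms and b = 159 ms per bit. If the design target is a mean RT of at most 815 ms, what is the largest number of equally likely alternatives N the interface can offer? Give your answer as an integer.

Set 360 + 159·log₂(N + 1) ≤ 815.
log₂(N + 1) ≤ (815 − 360) / 159 = 2.8616.
N + 1 ≤ 2^2.8616 = 7.2682.
N ≤ 6.2682, so the largest integer N is 6.

6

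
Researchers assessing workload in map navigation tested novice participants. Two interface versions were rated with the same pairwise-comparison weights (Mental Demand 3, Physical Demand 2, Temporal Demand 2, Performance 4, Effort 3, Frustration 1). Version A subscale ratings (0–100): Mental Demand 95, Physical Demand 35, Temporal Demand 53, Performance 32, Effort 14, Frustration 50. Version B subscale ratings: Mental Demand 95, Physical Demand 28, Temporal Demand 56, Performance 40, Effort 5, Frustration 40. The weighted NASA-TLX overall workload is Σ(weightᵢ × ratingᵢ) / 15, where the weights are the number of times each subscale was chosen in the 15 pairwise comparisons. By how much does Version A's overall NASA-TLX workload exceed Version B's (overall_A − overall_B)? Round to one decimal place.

Version A weighted sum = 3·95 + 2·35 + 2·53 + 4·32 + 3·14 + 1·50 = 285 + 70 + 106 + 128 + 42 + 50 = 681; overall_A = 681/15 = 45.4000.
Version B weighted sum = 3·95 + 2·28 + 2·56 + 4·40 + 3·5 + 1·40 = 285 + 56 + 112 + 160 + 15 + 40 = 668; overall_B = 668/15 = 44.5333.
Difference = 45.4000 − 44.5333 = 0.8667 ≈ 0.9.

0.9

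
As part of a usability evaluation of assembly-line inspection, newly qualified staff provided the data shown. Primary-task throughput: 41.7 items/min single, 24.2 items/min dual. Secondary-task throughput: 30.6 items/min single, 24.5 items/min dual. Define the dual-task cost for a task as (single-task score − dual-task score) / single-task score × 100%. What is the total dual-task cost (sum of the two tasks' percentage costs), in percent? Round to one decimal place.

61.9

Primary cost = (41.7 − 24.2) / 41.7 × 100% = 41.9664%.
Secondary cost = (30.6 − 24.5) / 30.6 × 100% = 19.9346%.
Total = 41.9664% + 19.9346% = 61.9010% ≈ 61.9%.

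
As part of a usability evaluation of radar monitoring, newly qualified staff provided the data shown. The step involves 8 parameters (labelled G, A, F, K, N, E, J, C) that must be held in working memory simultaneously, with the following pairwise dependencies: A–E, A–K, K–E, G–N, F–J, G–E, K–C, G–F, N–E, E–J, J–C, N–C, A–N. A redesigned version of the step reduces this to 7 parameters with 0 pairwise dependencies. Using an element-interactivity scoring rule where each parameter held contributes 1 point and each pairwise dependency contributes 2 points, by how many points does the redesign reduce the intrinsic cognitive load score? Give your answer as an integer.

27

Original: 8 × 1 + 13 × 2 = 8 + 26 = 34.
Redesigned: 7 × 1 + 0 × 2 = 7 + 0 = 7.
Reduction = 34 − 7 = 27.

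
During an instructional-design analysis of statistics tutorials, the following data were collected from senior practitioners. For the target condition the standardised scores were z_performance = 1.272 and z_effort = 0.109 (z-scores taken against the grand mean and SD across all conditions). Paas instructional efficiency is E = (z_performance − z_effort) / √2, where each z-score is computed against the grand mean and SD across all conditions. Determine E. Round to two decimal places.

z_P − z_E = 1.272 − 0.109 = 1.1630.
E = 1.1630 / √2 = 1.1630 / 1.41421 = 0.8224 ≈ 0.82.

0.82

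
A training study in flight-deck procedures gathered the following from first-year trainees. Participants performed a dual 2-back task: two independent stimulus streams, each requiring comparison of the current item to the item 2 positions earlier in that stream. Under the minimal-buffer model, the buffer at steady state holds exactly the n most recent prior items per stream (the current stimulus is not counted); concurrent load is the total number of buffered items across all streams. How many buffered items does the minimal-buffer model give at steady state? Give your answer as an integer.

4

Each stream's buffer holds its 2 most recent prior items.
Two independent streams: 2 × 2 = 4 buffered items at steady state.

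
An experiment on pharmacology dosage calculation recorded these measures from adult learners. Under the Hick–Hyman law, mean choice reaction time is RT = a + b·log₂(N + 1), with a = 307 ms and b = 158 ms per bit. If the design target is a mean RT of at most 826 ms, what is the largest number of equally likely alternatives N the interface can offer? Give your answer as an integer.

8

Set 307 + 158·log₂(N + 1) ≤ 826.
log₂(N + 1) ≤ (826 − 307) / 158 = 3.2848.
N + 1 ≤ 2^3.2848 = 9.7459.
N ≤ 8.7459, so the largest integer N is 8.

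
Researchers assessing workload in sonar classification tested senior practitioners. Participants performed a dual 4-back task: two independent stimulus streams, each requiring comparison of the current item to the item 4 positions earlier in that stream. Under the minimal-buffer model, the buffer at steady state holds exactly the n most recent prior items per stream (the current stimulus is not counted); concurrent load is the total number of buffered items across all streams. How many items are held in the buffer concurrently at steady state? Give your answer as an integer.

8

Each stream's buffer holds its 4 most recent prior items.
Two independent streams: 2 × 4 = 8 buffered items at steady state.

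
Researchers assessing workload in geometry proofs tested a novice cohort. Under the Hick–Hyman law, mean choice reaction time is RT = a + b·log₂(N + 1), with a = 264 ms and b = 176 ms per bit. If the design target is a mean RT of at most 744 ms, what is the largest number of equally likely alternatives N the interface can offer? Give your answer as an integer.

5

Set 264 + 176·log₂(N + 1) ≤ 744.
log₂(N + 1) ≤ (744 − 264) / 176 = 2.7273.
N + 1 ≤ 2^2.7273 = 6.6222.
N ≤ 5.6222, so the largest integer N is 5.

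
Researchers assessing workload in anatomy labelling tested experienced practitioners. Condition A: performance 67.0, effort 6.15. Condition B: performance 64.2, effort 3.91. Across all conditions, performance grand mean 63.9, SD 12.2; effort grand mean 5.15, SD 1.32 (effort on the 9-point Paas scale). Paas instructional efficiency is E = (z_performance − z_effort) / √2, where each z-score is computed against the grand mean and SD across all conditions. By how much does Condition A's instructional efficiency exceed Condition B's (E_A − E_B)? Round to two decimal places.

Condition A: z_P = (67.0 − 63.9)/12.2 = 0.2541; z_E = (6.15 − 5.15)/1.32 = 0.7576; E_A = (0.2541 − 0.7576)/√2 = -0.3560.
Condition B: z_P = (64.2 − 63.9)/12.2 = 0.0246; z_E = (3.91 − 5.15)/1.32 = -0.9394; E_B = (0.0246 − (-0.9394))/√2 = 0.6817.
E_A − E_B = -0.3560 − 0.6817 = -1.0377 ≈ -1.04.

-1.04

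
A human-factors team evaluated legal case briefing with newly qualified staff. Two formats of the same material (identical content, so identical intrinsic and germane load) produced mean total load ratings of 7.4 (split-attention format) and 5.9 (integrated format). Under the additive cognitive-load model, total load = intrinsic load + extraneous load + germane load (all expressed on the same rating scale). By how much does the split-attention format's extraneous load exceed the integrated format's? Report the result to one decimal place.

Intrinsic and germane load are equal across formats, so the difference in total load equals the difference in extraneous load.
Extraneous-load difference = 7.4 − 5.9 = 1.5.

1.5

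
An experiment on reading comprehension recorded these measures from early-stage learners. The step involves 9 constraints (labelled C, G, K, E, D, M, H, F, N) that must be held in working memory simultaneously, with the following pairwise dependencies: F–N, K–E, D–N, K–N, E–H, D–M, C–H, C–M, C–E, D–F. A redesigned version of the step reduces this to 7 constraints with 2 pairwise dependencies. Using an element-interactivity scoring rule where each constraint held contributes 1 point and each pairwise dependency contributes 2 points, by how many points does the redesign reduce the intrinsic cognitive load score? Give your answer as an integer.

Original: 9 × 1 + 10 × 2 = 9 + 20 = 29.
Redesigned: 7 × 1 + 2 × 2 = 7 + 4 = 11.
Reduction = 29 − 11 = 18.

18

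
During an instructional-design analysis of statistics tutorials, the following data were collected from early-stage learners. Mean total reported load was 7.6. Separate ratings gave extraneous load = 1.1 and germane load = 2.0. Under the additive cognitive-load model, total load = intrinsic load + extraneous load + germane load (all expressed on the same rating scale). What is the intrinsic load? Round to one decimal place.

intrinsic load = total − extraneous − germane
             = 7.6 − 1.1 − 2.0 = 4.5.

4.5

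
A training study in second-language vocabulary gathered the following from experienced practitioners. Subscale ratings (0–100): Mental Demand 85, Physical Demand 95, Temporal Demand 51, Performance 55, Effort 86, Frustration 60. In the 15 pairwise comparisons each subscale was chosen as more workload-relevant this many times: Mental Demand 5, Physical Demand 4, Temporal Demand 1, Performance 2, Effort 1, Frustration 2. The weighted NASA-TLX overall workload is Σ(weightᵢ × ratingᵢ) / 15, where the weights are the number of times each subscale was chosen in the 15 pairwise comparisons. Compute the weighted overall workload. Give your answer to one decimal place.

78.1

The tallies are the weights (they sum to 15).
Weighted sum = 5·85 + 4·95 + 1·51 + 2·55 + 1·86 + 2·60
            = 425 + 380 + 51 + 110 + 86 + 120 = 1172.
Overall workload = 1172 / 15 = 78.1333 ≈ 78.1.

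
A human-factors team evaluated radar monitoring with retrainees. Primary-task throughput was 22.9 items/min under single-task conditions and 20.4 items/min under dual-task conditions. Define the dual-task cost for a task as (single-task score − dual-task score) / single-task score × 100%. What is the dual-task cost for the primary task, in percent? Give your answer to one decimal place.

10.9

Cost = (22.9 − 20.4) / 22.9 × 100%
     = 2.5000 / 22.9 × 100% = 10.9170%.
≈ 10.9%.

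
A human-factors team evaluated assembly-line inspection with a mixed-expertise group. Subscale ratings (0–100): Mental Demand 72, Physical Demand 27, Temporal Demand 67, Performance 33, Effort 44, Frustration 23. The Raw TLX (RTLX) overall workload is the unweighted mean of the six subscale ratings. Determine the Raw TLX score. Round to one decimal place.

Sum of ratings = 72 + 27 + 67 + 33 + 44 + 23 = 266.
RTLX = 266 / 6 = 44.3333 ≈ 44.3.

44.3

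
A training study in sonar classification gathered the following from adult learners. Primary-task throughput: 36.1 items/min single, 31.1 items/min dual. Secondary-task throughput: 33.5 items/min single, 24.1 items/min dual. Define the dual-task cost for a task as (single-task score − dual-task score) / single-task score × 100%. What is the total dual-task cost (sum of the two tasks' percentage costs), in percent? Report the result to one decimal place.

41.9

Primary cost = (36.1 − 31.1) / 36.1 × 100% = 13.8504%.
Secondary cost = (33.5 − 24.1) / 33.5 × 100% = 28.0597%.
Total = 13.8504% + 28.0597% = 41.9101% ≈ 41.9%.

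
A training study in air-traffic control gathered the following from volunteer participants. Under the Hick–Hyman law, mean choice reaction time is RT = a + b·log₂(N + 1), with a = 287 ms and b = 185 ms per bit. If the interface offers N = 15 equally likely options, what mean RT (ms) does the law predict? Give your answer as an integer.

log₂(15 + 1) = log₂(16) = 4.0000.
RT = 287 + 185 × 4.0000 = 287 + 740.0000 = 1027.0000 ms.
≈ 1027 ms.

1027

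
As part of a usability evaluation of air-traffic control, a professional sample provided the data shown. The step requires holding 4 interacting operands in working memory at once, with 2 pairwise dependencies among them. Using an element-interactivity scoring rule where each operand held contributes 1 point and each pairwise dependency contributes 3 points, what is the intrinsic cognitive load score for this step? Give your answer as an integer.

10

Element contribution: 4 × 1 = 4.
Interaction contribution: 2 × 3 = 6.
Intrinsic load = 4 + 6 = 10.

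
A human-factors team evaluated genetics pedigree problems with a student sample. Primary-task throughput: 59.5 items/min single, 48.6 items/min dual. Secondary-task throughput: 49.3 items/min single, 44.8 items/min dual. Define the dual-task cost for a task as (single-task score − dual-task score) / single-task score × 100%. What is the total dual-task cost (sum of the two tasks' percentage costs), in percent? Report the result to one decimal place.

27.4

Primary cost = (59.5 − 48.6) / 59.5 × 100% = 18.3193%.
Secondary cost = (49.3 − 44.8) / 49.3 × 100% = 9.1278%.
Total = 18.3193% + 9.1278% = 27.4471% ≈ 27.4%.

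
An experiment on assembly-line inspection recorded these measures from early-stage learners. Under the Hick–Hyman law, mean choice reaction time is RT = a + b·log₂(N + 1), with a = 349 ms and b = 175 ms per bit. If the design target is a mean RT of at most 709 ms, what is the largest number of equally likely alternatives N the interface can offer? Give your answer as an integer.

Set 349 + 175·log₂(N + 1) ≤ 709.
log₂(N + 1) ≤ (709 − 349) / 175 = 2.0571.
N + 1 ≤ 2^2.0571 = 4.1615.
N ≤ 3.1615, so the largest integer N is 3.

3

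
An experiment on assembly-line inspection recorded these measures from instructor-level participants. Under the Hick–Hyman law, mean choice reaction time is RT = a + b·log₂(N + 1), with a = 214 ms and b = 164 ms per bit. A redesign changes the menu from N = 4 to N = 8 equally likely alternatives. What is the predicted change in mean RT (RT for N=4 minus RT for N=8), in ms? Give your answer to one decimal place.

RT(4) = 214 + 164·log₂(5) = 214 + 164·2.3219 = 594.7916 ms.
RT(8) = 214 + 164·log₂(9) = 214 + 164·3.1699 = 733.8636 ms.
Difference = 594.7916 − 733.8636 = -139.0720 ≈ -139.1 ms.

-139.1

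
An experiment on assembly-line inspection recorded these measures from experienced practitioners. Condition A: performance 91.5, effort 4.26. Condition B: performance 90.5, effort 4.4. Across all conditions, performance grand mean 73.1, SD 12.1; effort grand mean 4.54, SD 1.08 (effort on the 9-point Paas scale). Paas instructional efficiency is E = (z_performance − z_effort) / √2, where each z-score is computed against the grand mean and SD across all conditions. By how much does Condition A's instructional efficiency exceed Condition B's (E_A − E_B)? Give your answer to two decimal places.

0.15

Condition A: z_P = (91.5 − 73.1)/12.1 = 1.5207; z_E = (4.26 − 4.54)/1.08 = -0.2593; E_A = (1.5207 − (-0.2593))/√2 = 1.2587.
Condition B: z_P = (90.5 − 73.1)/12.1 = 1.4380; z_E = (4.4 − 4.54)/1.08 = -0.1296; E_B = (1.4380 − (-0.1296))/√2 = 1.1085.
E_A − E_B = 1.2587 − 1.1085 = 0.1502 ≈ 0.15.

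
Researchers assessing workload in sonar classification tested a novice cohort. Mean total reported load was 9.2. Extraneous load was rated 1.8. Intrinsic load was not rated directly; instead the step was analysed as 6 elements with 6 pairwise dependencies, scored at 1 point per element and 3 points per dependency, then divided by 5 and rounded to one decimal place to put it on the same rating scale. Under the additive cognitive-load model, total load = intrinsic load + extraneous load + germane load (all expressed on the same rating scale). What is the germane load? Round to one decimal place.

Intrinsic (element-interactivity): (6 × 1 + 6 × 3) / 5 = 24 / 5 = 4.8000 → 4.8.
germane load = total − intrinsic − extraneous
             = 9.2 − 4.8 − 1.8 = 2.6.

2.6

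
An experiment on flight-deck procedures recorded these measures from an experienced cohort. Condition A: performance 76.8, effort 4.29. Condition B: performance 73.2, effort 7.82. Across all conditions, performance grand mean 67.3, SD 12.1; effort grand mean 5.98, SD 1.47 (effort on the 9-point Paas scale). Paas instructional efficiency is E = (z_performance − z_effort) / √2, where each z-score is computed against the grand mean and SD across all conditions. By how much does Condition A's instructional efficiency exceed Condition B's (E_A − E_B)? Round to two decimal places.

1.91

Condition A: z_P = (76.8 − 67.3)/12.1 = 0.7851; z_E = (4.29 − 5.98)/1.47 = -1.1497; E_A = (0.7851 − (-1.1497))/√2 = 1.3681.
Condition B: z_P = (73.2 − 67.3)/12.1 = 0.4876; z_E = (7.82 − 5.98)/1.47 = 1.2517; E_B = (0.4876 − 1.2517)/√2 = -0.5403.
E_A − E_B = 1.3681 − (-0.5403) = 1.9084 ≈ 1.91.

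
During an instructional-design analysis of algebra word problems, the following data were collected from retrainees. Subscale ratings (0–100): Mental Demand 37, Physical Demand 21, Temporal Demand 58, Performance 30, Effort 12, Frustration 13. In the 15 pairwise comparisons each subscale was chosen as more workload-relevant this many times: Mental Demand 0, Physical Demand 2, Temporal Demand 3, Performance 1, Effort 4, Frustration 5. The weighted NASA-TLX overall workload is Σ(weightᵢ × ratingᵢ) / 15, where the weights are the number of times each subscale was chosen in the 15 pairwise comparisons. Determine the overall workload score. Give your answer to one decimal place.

The tallies are the weights (they sum to 15).
Weighted sum = 0·37 + 2·21 + 3·58 + 1·30 + 4·12 + 5·13
            = 0 + 42 + 174 + 30 + 48 + 65 = 359.
Overall workload = 359 / 15 = 23.9333 ≈ 23.9.

23.9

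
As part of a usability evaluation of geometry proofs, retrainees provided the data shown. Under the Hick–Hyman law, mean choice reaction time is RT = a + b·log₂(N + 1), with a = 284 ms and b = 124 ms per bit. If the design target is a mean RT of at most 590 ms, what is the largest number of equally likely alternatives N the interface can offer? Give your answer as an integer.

Set 284 + 124·log₂(N + 1) ≤ 590.
log₂(N + 1) ≤ (590 − 284) / 124 = 2.4677.
N + 1 ≤ 2^2.4677 = 5.5316.
N ≤ 4.5316, so the largest integer N is 4.

4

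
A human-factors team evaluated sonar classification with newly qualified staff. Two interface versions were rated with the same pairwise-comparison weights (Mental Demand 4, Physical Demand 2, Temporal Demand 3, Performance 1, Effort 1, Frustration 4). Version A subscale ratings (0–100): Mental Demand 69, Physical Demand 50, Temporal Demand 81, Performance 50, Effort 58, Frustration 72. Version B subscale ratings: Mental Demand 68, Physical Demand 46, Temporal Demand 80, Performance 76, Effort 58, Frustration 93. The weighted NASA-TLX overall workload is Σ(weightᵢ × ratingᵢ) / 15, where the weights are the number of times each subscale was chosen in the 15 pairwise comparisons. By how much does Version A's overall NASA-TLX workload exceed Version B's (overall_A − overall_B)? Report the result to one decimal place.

Version A weighted sum = 4·69 + 2·50 + 3·81 + 1·50 + 1·58 + 4·72 = 276 + 100 + 243 + 50 + 58 + 288 = 1015; overall_A = 1015/15 = 67.6667.
Version B weighted sum = 4·68 + 2·46 + 3·80 + 1·76 + 1·58 + 4·93 = 272 + 92 + 240 + 76 + 58 + 372 = 1110; overall_B = 1110/15 = 74.0000.
Difference = 67.6667 − 74.0000 = -6.3333 ≈ -6.3.

-6.3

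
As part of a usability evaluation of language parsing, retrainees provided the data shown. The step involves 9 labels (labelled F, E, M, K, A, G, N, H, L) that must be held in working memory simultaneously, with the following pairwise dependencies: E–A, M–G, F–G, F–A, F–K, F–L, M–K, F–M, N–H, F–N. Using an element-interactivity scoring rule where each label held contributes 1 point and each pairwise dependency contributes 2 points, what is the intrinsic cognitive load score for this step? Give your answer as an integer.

29

Count of labels held simultaneously: 9.
Count of pairwise dependencies listed: 10.
Element contribution: 9 × 1 = 9.
Interaction contribution: 10 × 2 = 20.
Intrinsic load = 9 + 20 = 29.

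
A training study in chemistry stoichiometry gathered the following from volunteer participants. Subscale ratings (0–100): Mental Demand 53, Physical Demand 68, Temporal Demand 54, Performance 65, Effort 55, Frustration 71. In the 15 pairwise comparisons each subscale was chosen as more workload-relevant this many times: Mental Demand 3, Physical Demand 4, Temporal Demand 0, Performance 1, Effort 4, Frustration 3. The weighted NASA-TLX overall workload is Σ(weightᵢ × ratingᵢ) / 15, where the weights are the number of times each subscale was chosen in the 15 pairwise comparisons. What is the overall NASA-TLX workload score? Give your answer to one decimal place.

The tallies are the weights (they sum to 15).
Weighted sum = 3·53 + 4·68 + 0·54 + 1·65 + 4·55 + 3·71
            = 159 + 272 + 0 + 65 + 220 + 213 = 929.
Overall workload = 929 / 15 = 61.9333 ≈ 61.9.

61.9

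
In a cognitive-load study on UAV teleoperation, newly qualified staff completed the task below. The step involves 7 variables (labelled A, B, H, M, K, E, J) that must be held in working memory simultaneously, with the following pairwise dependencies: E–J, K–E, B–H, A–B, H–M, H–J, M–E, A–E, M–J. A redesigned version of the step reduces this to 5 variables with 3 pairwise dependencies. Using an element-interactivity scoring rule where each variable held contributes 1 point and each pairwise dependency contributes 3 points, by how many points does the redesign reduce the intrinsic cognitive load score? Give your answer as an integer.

20

Original: 7 × 1 + 9 × 3 = 7 + 27 = 34.
Redesigned: 5 × 1 + 3 × 3 = 5 + 9 = 14.
Reduction = 34 − 14 = 20.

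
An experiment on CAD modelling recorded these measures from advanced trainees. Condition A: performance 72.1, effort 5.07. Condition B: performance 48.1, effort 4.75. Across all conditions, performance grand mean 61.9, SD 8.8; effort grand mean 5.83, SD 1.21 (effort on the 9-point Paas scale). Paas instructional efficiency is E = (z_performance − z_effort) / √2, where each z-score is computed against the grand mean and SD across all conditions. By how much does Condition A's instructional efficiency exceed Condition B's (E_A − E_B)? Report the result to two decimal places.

Condition A: z_P = (72.1 − 61.9)/8.8 = 1.1591; z_E = (5.07 − 5.83)/1.21 = -0.6281; E_A = (1.1591 − (-0.6281))/√2 = 1.2637.
Condition B: z_P = (48.1 − 61.9)/8.8 = -1.5682; z_E = (4.75 − 5.83)/1.21 = -0.8926; E_B = (-1.5682 − (-0.8926))/√2 = -0.4777.
E_A − E_B = 1.2637 − (-0.4777) = 1.7414 ≈ 1.74.

1.74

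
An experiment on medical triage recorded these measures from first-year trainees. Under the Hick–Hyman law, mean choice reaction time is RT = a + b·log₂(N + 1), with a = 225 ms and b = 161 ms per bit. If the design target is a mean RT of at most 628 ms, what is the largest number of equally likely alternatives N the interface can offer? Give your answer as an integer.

Set 225 + 161·log₂(N + 1) ≤ 628.
log₂(N + 1) ≤ (628 − 225) / 161 = 2.5031.
N + 1 ≤ 2^2.5031 = 5.6690.
N ≤ 4.6690, so the largest integer N is 4.

4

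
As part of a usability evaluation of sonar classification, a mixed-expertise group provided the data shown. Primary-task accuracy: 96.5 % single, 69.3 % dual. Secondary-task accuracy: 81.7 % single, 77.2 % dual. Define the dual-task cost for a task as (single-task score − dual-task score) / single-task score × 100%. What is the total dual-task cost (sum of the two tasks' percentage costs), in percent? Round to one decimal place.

Primary cost = (96.5 − 69.3) / 96.5 × 100% = 28.1865%.
Secondary cost = (81.7 − 77.2) / 81.7 × 100% = 5.5080%.
Total = 28.1865% + 5.5080% = 33.6945% ≈ 33.7%.

33.7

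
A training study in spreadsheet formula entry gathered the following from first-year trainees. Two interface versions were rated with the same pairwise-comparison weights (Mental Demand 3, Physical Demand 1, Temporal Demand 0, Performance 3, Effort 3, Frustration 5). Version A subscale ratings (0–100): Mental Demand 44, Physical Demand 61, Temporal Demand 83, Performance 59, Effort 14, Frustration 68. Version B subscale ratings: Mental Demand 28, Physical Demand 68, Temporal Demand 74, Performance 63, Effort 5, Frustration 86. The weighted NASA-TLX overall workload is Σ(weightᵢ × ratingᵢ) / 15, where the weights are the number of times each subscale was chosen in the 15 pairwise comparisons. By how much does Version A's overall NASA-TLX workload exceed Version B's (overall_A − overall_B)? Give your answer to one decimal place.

Version A weighted sum = 3·44 + 1·61 + 0·83 + 3·59 + 3·14 + 5·68 = 132 + 61 + 0 + 177 + 42 + 340 = 752; overall_A = 752/15 = 50.1333.
Version B weighted sum = 3·28 + 1·68 + 0·74 + 3·63 + 3·5 + 5·86 = 84 + 68 + 0 + 189 + 15 + 430 = 786; overall_B = 786/15 = 52.4000.
Difference = 50.1333 − 52.4000 = -2.2667 ≈ -2.3.

-2.3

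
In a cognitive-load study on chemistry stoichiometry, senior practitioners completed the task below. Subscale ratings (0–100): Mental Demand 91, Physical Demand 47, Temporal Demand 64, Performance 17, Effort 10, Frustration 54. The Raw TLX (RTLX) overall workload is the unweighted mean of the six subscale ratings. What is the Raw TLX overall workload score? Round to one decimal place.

Sum of ratings = 91 + 47 + 64 + 17 + 10 + 54 = 283.
RTLX = 283 / 6 = 47.1667 ≈ 47.2.

47.2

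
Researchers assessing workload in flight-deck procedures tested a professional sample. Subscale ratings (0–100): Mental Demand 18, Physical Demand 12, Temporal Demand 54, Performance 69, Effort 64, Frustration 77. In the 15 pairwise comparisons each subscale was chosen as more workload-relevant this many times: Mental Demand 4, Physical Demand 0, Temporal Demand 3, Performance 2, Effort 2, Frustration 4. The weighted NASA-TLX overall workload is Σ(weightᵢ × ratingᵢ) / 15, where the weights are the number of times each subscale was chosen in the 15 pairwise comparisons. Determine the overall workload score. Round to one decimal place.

53.9

The tallies are the weights (they sum to 15).
Weighted sum = 4·18 + 0·12 + 3·54 + 2·69 + 2·64 + 4·77
            = 72 + 0 + 162 + 138 + 128 + 308 = 808.
Overall workload = 808 / 15 = 53.8667 ≈ 53.9.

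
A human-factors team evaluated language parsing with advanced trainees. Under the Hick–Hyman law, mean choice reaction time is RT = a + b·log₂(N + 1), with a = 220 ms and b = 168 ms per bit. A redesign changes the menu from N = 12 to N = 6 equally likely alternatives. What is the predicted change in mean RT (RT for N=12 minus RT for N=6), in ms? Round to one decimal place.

RT(12) = 220 + 168·log₂(13) = 220 + 168·3.7004 = 841.6672 ms.
RT(6) = 220 + 168·log₂(7) = 220 + 168·2.8074 = 691.6432 ms.
Difference = 841.6672 − 691.6432 = 150.0240 ≈ 150.0 ms.

150.0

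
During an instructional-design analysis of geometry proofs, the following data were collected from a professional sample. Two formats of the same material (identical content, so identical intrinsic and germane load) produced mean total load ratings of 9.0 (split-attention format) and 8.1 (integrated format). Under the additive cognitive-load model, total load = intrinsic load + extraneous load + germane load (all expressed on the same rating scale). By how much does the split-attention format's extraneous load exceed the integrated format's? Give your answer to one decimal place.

Intrinsic and germane load are equal across formats, so the difference in total load equals the difference in extraneous load.
Extraneous-load difference = 9.0 − 8.1 = 0.9.

0.9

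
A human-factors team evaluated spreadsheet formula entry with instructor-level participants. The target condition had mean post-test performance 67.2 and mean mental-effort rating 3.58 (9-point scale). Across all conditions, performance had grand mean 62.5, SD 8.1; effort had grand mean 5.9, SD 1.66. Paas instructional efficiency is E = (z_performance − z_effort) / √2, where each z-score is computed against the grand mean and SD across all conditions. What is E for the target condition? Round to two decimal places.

z_performance = (67.2 − 62.5) / 8.1 = 4.7000 / 8.1 = 0.5802.
z_effort = (3.58 − 5.9) / 1.66 = -2.3200 / 1.66 = -1.3976.
z_P − z_E = 0.5802 − (-1.3976) = 1.9778.
E = 1.9778 / √2 = 1.9778 / 1.41421 = 1.3985 ≈ 1.40.

1.40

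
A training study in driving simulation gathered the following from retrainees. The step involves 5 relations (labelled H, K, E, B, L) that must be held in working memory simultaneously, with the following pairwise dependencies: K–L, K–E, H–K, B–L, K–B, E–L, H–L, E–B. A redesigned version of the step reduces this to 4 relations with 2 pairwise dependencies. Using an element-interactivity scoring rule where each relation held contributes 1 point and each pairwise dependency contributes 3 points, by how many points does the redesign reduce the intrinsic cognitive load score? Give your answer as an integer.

19

Original: 5 × 1 + 8 × 3 = 5 + 24 = 29.
Redesigned: 4 × 1 + 2 × 3 = 4 + 6 = 10.
Reduction = 29 − 10 = 19.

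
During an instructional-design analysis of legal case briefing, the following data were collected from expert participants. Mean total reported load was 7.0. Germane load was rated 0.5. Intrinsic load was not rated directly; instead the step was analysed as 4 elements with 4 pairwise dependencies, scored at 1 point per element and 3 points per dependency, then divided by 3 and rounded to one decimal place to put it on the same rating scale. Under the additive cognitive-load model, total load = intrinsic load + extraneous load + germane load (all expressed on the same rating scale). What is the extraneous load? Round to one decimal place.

1.2

Intrinsic (element-interactivity): (4 × 1 + 4 × 3) / 3 = 16 / 3 = 5.3333 → 5.3.
extraneous load = total − intrinsic − germane
             = 7.0 − 5.3 − 0.5 = 1.2.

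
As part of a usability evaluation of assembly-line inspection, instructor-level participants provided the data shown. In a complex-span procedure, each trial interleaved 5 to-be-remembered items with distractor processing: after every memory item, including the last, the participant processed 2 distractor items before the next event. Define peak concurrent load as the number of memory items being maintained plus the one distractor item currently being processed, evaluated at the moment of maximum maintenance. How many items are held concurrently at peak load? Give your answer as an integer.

Maintenance is greatest during the distractor(s) after memory item 5: all 5 memory items are being held.
One distractor item is concurrently being processed.
Peak concurrent load = 5 + 1 = 6 items.

6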